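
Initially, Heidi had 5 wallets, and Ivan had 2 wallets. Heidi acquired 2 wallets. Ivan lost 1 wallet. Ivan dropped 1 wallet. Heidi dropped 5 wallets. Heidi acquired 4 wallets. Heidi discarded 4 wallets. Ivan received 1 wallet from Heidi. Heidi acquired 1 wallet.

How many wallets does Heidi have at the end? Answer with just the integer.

Answer: 2

Derivation:
Tracking counts step by step:
Start: Heidi=5, Ivan=2
Event 1 (Heidi +2): Heidi: 5 -> 7. State: Heidi=7, Ivan=2
Event 2 (Ivan -1): Ivan: 2 -> 1. State: Heidi=7, Ivan=1
Event 3 (Ivan -1): Ivan: 1 -> 0. State: Heidi=7, Ivan=0
Event 4 (Heidi -5): Heidi: 7 -> 2. State: Heidi=2, Ivan=0
Event 5 (Heidi +4): Heidi: 2 -> 6. State: Heidi=6, Ivan=0
Event 6 (Heidi -4): Heidi: 6 -> 2. State: Heidi=2, Ivan=0
Event 7 (Heidi -> Ivan, 1): Heidi: 2 -> 1, Ivan: 0 -> 1. State: Heidi=1, Ivan=1
Event 8 (Heidi +1): Heidi: 1 -> 2. State: Heidi=2, Ivan=1

Heidi's final count: 2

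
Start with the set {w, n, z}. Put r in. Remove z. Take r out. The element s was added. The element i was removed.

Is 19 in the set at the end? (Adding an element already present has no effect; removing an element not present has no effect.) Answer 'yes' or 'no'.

Tracking the set through each operation:
Start: {n, w, z}
Event 1 (add r): added. Set: {n, r, w, z}
Event 2 (remove z): removed. Set: {n, r, w}
Event 3 (remove r): removed. Set: {n, w}
Event 4 (add s): added. Set: {n, s, w}
Event 5 (remove i): not present, no change. Set: {n, s, w}

Final set: {n, s, w} (size 3)
19 is NOT in the final set.

Answer: no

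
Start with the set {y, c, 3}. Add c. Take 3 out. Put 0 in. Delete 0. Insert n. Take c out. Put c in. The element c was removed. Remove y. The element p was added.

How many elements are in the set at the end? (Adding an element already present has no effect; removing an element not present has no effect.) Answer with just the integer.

Answer: 2

Derivation:
Tracking the set through each operation:
Start: {3, c, y}
Event 1 (add c): already present, no change. Set: {3, c, y}
Event 2 (remove 3): removed. Set: {c, y}
Event 3 (add 0): added. Set: {0, c, y}
Event 4 (remove 0): removed. Set: {c, y}
Event 5 (add n): added. Set: {c, n, y}
Event 6 (remove c): removed. Set: {n, y}
Event 7 (add c): added. Set: {c, n, y}
Event 8 (remove c): removed. Set: {n, y}
Event 9 (remove y): removed. Set: {n}
Event 10 (add p): added. Set: {n, p}

Final set: {n, p} (size 2)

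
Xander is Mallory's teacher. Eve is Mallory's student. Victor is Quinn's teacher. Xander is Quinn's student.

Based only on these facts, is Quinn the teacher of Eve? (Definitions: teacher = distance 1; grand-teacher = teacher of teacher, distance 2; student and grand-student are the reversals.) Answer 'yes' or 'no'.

Reconstructing the teacher chain from the given facts:
  Victor -> Quinn -> Xander -> Mallory -> Eve
(each arrow means 'teacher of the next')
Positions in the chain (0 = top):
  position of Victor: 0
  position of Quinn: 1
  position of Xander: 2
  position of Mallory: 3
  position of Eve: 4

Quinn is at position 1, Eve is at position 4; signed distance (j - i) = 3.
'teacher' requires j - i = 1. Actual distance is 3, so the relation does NOT hold.

Answer: no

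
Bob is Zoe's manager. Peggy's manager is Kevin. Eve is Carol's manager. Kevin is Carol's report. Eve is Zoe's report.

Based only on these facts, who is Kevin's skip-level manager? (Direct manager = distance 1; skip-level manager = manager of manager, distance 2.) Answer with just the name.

Reconstructing the manager chain from the given facts:
  Bob -> Zoe -> Eve -> Carol -> Kevin -> Peggy
(each arrow means 'manager of the next')
Positions in the chain (0 = top):
  position of Bob: 0
  position of Zoe: 1
  position of Eve: 2
  position of Carol: 3
  position of Kevin: 4
  position of Peggy: 5

Kevin is at position 4; the skip-level manager is 2 steps up the chain, i.e. position 2: Eve.

Answer: Eve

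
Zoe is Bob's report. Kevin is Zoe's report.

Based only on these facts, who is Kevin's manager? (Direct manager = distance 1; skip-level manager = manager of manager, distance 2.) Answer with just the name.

Reconstructing the manager chain from the given facts:
  Bob -> Zoe -> Kevin
(each arrow means 'manager of the next')
Positions in the chain (0 = top):
  position of Bob: 0
  position of Zoe: 1
  position of Kevin: 2

Kevin is at position 2; the manager is 1 step up the chain, i.e. position 1: Zoe.

Answer: Zoe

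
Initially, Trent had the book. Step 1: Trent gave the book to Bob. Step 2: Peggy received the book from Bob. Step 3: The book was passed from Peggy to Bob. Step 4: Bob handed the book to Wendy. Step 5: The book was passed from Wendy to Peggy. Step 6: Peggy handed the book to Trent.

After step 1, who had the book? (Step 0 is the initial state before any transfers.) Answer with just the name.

Tracking the book holder through step 1:
After step 0 (start): Trent
After step 1: Bob

At step 1, the holder is Bob.

Answer: Bob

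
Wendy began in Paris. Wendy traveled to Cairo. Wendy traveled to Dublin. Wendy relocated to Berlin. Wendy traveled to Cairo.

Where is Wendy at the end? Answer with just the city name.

Answer: Cairo

Derivation:
Tracking Wendy's location:
Start: Wendy is in Paris.
After move 1: Paris -> Cairo. Wendy is in Cairo.
After move 2: Cairo -> Dublin. Wendy is in Dublin.
After move 3: Dublin -> Berlin. Wendy is in Berlin.
After move 4: Berlin -> Cairo. Wendy is in Cairo.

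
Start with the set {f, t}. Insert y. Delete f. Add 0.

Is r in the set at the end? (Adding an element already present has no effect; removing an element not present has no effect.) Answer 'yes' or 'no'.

Answer: no

Derivation:
Tracking the set through each operation:
Start: {f, t}
Event 1 (add y): added. Set: {f, t, y}
Event 2 (remove f): removed. Set: {t, y}
Event 3 (add 0): added. Set: {0, t, y}

Final set: {0, t, y} (size 3)
r is NOT in the final set.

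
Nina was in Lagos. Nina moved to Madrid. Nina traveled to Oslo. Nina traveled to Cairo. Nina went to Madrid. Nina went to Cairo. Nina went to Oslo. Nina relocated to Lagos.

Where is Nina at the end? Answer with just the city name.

Answer: Lagos

Derivation:
Tracking Nina's location:
Start: Nina is in Lagos.
After move 1: Lagos -> Madrid. Nina is in Madrid.
After move 2: Madrid -> Oslo. Nina is in Oslo.
After move 3: Oslo -> Cairo. Nina is in Cairo.
After move 4: Cairo -> Madrid. Nina is in Madrid.
After move 5: Madrid -> Cairo. Nina is in Cairo.
After move 6: Cairo -> Oslo. Nina is in Oslo.
After move 7: Oslo -> Lagos. Nina is in Lagos.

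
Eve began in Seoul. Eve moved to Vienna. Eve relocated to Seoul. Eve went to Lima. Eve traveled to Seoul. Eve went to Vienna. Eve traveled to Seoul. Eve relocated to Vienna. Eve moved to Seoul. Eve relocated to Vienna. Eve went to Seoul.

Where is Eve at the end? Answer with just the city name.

Tracking Eve's location:
Start: Eve is in Seoul.
After move 1: Seoul -> Vienna. Eve is in Vienna.
After move 2: Vienna -> Seoul. Eve is in Seoul.
After move 3: Seoul -> Lima. Eve is in Lima.
After move 4: Lima -> Seoul. Eve is in Seoul.
After move 5: Seoul -> Vienna. Eve is in Vienna.
After move 6: Vienna -> Seoul. Eve is in Seoul.
After move 7: Seoul -> Vienna. Eve is in Vienna.
After move 8: Vienna -> Seoul. Eve is in Seoul.
After move 9: Seoul -> Vienna. Eve is in Vienna.
After move 10: Vienna -> Seoul. Eve is in Seoul.

Answer: Seoul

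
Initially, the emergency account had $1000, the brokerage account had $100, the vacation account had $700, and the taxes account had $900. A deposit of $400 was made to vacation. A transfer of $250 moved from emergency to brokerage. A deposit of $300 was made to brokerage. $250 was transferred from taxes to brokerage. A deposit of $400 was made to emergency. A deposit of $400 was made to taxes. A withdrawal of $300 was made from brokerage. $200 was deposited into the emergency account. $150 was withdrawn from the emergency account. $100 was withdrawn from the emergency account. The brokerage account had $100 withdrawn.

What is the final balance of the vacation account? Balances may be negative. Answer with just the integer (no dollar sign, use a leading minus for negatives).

Tracking account balances step by step:
Start: emergency=1000, brokerage=100, vacation=700, taxes=900
Event 1 (deposit 400 to vacation): vacation: 700 + 400 = 1100. Balances: emergency=1000, brokerage=100, vacation=1100, taxes=900
Event 2 (transfer 250 emergency -> brokerage): emergency: 1000 - 250 = 750, brokerage: 100 + 250 = 350. Balances: emergency=750, brokerage=350, vacation=1100, taxes=900
Event 3 (deposit 300 to brokerage): brokerage: 350 + 300 = 650. Balances: emergency=750, brokerage=650, vacation=1100, taxes=900
Event 4 (transfer 250 taxes -> brokerage): taxes: 900 - 250 = 650, brokerage: 650 + 250 = 900. Balances: emergency=750, brokerage=900, vacation=1100, taxes=650
Event 5 (deposit 400 to emergency): emergency: 750 + 400 = 1150. Balances: emergency=1150, brokerage=900, vacation=1100, taxes=650
Event 6 (deposit 400 to taxes): taxes: 650 + 400 = 1050. Balances: emergency=1150, brokerage=900, vacation=1100, taxes=1050
Event 7 (withdraw 300 from brokerage): brokerage: 900 - 300 = 600. Balances: emergency=1150, brokerage=600, vacation=1100, taxes=1050
Event 8 (deposit 200 to emergency): emergency: 1150 + 200 = 1350. Balances: emergency=1350, brokerage=600, vacation=1100, taxes=1050
Event 9 (withdraw 150 from emergency): emergency: 1350 - 150 = 1200. Balances: emergency=1200, brokerage=600, vacation=1100, taxes=1050
Event 10 (withdraw 100 from emergency): emergency: 1200 - 100 = 1100. Balances: emergency=1100, brokerage=600, vacation=1100, taxes=1050
Event 11 (withdraw 100 from brokerage): brokerage: 600 - 100 = 500. Balances: emergency=1100, brokerage=500, vacation=1100, taxes=1050

Final balance of vacation: 1100

Answer: 1100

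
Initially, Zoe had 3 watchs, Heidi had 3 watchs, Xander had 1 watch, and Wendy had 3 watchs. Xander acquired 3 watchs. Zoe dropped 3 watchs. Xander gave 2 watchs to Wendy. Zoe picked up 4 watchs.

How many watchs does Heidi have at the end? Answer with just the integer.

Answer: 3

Derivation:
Tracking counts step by step:
Start: Zoe=3, Heidi=3, Xander=1, Wendy=3
Event 1 (Xander +3): Xander: 1 -> 4. State: Zoe=3, Heidi=3, Xander=4, Wendy=3
Event 2 (Zoe -3): Zoe: 3 -> 0. State: Zoe=0, Heidi=3, Xander=4, Wendy=3
Event 3 (Xander -> Wendy, 2): Xander: 4 -> 2, Wendy: 3 -> 5. State: Zoe=0, Heidi=3, Xander=2, Wendy=5
Event 4 (Zoe +4): Zoe: 0 -> 4. State: Zoe=4, Heidi=3, Xander=2, Wendy=5

Heidi's final count: 3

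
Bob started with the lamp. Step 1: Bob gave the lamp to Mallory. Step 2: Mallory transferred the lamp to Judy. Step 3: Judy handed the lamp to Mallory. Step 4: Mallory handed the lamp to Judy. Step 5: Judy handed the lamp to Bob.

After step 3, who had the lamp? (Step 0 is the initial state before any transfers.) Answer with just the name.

Tracking the lamp holder through step 3:
After step 0 (start): Bob
After step 1: Mallory
After step 2: Judy
After step 3: Mallory

At step 3, the holder is Mallory.

Answer: Mallory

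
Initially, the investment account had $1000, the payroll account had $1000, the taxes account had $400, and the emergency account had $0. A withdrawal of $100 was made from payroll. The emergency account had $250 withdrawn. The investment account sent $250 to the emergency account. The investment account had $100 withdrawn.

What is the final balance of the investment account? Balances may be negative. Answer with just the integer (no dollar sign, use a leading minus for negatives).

Tracking account balances step by step:
Start: investment=1000, payroll=1000, taxes=400, emergency=0
Event 1 (withdraw 100 from payroll): payroll: 1000 - 100 = 900. Balances: investment=1000, payroll=900, taxes=400, emergency=0
Event 2 (withdraw 250 from emergency): emergency: 0 - 250 = -250. Balances: investment=1000, payroll=900, taxes=400, emergency=-250
Event 3 (transfer 250 investment -> emergency): investment: 1000 - 250 = 750, emergency: -250 + 250 = 0. Balances: investment=750, payroll=900, taxes=400, emergency=0
Event 4 (withdraw 100 from investment): investment: 750 - 100 = 650. Balances: investment=650, payroll=900, taxes=400, emergency=0

Final balance of investment: 650

Answer: 650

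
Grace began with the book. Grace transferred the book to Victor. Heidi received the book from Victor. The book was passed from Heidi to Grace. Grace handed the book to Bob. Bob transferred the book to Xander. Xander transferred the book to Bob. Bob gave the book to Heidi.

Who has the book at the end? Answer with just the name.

Answer: Heidi

Derivation:
Tracking the book through each event:
Start: Grace has the book.
After event 1: Victor has the book.
After event 2: Heidi has the book.
After event 3: Grace has the book.
After event 4: Bob has the book.
After event 5: Xander has the book.
After event 6: Bob has the book.
After event 7: Heidi has the book.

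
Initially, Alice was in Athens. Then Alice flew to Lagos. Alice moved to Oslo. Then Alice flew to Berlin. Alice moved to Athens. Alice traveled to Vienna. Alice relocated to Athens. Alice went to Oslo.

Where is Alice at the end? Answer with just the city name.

Tracking Alice's location:
Start: Alice is in Athens.
After move 1: Athens -> Lagos. Alice is in Lagos.
After move 2: Lagos -> Oslo. Alice is in Oslo.
After move 3: Oslo -> Berlin. Alice is in Berlin.
After move 4: Berlin -> Athens. Alice is in Athens.
After move 5: Athens -> Vienna. Alice is in Vienna.
After move 6: Vienna -> Athens. Alice is in Athens.
After move 7: Athens -> Oslo. Alice is in Oslo.

Answer: Oslo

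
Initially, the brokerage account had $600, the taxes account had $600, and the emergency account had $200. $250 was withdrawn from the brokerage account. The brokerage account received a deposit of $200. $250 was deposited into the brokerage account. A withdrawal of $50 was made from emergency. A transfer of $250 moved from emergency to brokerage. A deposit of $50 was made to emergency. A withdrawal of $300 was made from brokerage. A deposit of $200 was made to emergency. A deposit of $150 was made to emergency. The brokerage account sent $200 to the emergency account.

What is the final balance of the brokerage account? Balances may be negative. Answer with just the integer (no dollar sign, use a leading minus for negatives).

Tracking account balances step by step:
Start: brokerage=600, taxes=600, emergency=200
Event 1 (withdraw 250 from brokerage): brokerage: 600 - 250 = 350. Balances: brokerage=350, taxes=600, emergency=200
Event 2 (deposit 200 to brokerage): brokerage: 350 + 200 = 550. Balances: brokerage=550, taxes=600, emergency=200
Event 3 (deposit 250 to brokerage): brokerage: 550 + 250 = 800. Balances: brokerage=800, taxes=600, emergency=200
Event 4 (withdraw 50 from emergency): emergency: 200 - 50 = 150. Balances: brokerage=800, taxes=600, emergency=150
Event 5 (transfer 250 emergency -> brokerage): emergency: 150 - 250 = -100, brokerage: 800 + 250 = 1050. Balances: brokerage=1050, taxes=600, emergency=-100
Event 6 (deposit 50 to emergency): emergency: -100 + 50 = -50. Balances: brokerage=1050, taxes=600, emergency=-50
Event 7 (withdraw 300 from brokerage): brokerage: 1050 - 300 = 750. Balances: brokerage=750, taxes=600, emergency=-50
Event 8 (deposit 200 to emergency): emergency: -50 + 200 = 150. Balances: brokerage=750, taxes=600, emergency=150
Event 9 (deposit 150 to emergency): emergency: 150 + 150 = 300. Balances: brokerage=750, taxes=600, emergency=300
Event 10 (transfer 200 brokerage -> emergency): brokerage: 750 - 200 = 550, emergency: 300 + 200 = 500. Balances: brokerage=550, taxes=600, emergency=500

Final balance of brokerage: 550

Answer: 550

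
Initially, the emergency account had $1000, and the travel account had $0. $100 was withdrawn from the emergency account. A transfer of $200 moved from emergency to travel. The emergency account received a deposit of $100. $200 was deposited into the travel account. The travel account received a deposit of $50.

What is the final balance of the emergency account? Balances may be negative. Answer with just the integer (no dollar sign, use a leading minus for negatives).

Tracking account balances step by step:
Start: emergency=1000, travel=0
Event 1 (withdraw 100 from emergency): emergency: 1000 - 100 = 900. Balances: emergency=900, travel=0
Event 2 (transfer 200 emergency -> travel): emergency: 900 - 200 = 700, travel: 0 + 200 = 200. Balances: emergency=700, travel=200
Event 3 (deposit 100 to emergency): emergency: 700 + 100 = 800. Balances: emergency=800, travel=200
Event 4 (deposit 200 to travel): travel: 200 + 200 = 400. Balances: emergency=800, travel=400
Event 5 (deposit 50 to travel): travel: 400 + 50 = 450. Balances: emergency=800, travel=450

Final balance of emergency: 800

Answer: 800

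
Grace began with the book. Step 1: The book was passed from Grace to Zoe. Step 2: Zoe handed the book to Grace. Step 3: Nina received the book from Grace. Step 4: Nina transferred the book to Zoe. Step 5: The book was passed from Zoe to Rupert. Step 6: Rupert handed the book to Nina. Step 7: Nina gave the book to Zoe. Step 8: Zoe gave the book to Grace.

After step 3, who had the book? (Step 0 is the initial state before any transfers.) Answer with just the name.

Tracking the book holder through step 3:
After step 0 (start): Grace
After step 1: Zoe
After step 2: Grace
After step 3: Nina

At step 3, the holder is Nina.

Answer: Nina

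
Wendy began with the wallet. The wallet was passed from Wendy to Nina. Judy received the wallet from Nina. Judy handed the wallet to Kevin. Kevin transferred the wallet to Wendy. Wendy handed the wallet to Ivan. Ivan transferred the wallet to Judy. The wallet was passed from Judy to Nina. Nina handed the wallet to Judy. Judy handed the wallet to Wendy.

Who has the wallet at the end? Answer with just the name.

Answer: Wendy

Derivation:
Tracking the wallet through each event:
Start: Wendy has the wallet.
After event 1: Nina has the wallet.
After event 2: Judy has the wallet.
After event 3: Kevin has the wallet.
After event 4: Wendy has the wallet.
After event 5: Ivan has the wallet.
After event 6: Judy has the wallet.
After event 7: Nina has the wallet.
After event 8: Judy has the wallet.
After event 9: Wendy has the wallet.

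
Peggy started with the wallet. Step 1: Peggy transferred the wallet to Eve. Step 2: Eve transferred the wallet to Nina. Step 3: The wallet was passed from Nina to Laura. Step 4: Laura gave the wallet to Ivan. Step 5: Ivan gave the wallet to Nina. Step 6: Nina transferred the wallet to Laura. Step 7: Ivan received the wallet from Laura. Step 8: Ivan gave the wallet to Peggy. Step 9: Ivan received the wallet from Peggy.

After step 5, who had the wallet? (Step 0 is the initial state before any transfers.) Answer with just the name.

Tracking the wallet holder through step 5:
After step 0 (start): Peggy
After step 1: Eve
After step 2: Nina
After step 3: Laura
After step 4: Ivan
After step 5: Nina

At step 5, the holder is Nina.

Answer: Nina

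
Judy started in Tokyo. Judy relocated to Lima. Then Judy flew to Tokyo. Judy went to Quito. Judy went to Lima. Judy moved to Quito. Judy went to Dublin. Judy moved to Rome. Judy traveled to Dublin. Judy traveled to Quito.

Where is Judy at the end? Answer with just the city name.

Answer: Quito

Derivation:
Tracking Judy's location:
Start: Judy is in Tokyo.
After move 1: Tokyo -> Lima. Judy is in Lima.
After move 2: Lima -> Tokyo. Judy is in Tokyo.
After move 3: Tokyo -> Quito. Judy is in Quito.
After move 4: Quito -> Lima. Judy is in Lima.
After move 5: Lima -> Quito. Judy is in Quito.
After move 6: Quito -> Dublin. Judy is in Dublin.
After move 7: Dublin -> Rome. Judy is in Rome.
After move 8: Rome -> Dublin. Judy is in Dublin.
After move 9: Dublin -> Quito. Judy is in Quito.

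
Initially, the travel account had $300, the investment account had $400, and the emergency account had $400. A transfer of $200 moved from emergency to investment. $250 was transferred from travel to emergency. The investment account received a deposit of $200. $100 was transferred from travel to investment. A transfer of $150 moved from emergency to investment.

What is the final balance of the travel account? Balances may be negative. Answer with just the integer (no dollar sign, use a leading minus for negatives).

Tracking account balances step by step:
Start: travel=300, investment=400, emergency=400
Event 1 (transfer 200 emergency -> investment): emergency: 400 - 200 = 200, investment: 400 + 200 = 600. Balances: travel=300, investment=600, emergency=200
Event 2 (transfer 250 travel -> emergency): travel: 300 - 250 = 50, emergency: 200 + 250 = 450. Balances: travel=50, investment=600, emergency=450
Event 3 (deposit 200 to investment): investment: 600 + 200 = 800. Balances: travel=50, investment=800, emergency=450
Event 4 (transfer 100 travel -> investment): travel: 50 - 100 = -50, investment: 800 + 100 = 900. Balances: travel=-50, investment=900, emergency=450
Event 5 (transfer 150 emergency -> investment): emergency: 450 - 150 = 300, investment: 900 + 150 = 1050. Balances: travel=-50, investment=1050, emergency=300

Final balance of travel: -50

Answer: -50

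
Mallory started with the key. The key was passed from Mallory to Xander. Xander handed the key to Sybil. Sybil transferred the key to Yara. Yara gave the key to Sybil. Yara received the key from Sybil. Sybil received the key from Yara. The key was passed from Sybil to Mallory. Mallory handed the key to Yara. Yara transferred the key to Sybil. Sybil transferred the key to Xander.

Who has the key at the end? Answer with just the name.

Tracking the key through each event:
Start: Mallory has the key.
After event 1: Xander has the key.
After event 2: Sybil has the key.
After event 3: Yara has the key.
After event 4: Sybil has the key.
After event 5: Yara has the key.
After event 6: Sybil has the key.
After event 7: Mallory has the key.
After event 8: Yara has the key.
After event 9: Sybil has the key.
After event 10: Xander has the key.

Answer: Xander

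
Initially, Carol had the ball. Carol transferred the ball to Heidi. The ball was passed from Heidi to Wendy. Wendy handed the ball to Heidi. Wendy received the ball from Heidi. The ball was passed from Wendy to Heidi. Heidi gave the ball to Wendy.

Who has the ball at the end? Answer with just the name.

Answer: Wendy

Derivation:
Tracking the ball through each event:
Start: Carol has the ball.
After event 1: Heidi has the ball.
After event 2: Wendy has the ball.
After event 3: Heidi has the ball.
After event 4: Wendy has the ball.
After event 5: Heidi has the ball.
After event 6: Wendy has the ball.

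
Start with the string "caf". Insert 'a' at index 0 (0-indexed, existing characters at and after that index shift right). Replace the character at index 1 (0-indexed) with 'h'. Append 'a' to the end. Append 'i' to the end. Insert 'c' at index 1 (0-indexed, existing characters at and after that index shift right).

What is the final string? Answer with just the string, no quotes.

Answer: achafai

Derivation:
Applying each edit step by step:
Start: "caf"
Op 1 (insert 'a' at idx 0): "caf" -> "acaf"
Op 2 (replace idx 1: 'c' -> 'h'): "acaf" -> "ahaf"
Op 3 (append 'a'): "ahaf" -> "ahafa"
Op 4 (append 'i'): "ahafa" -> "ahafai"
Op 5 (insert 'c' at idx 1): "ahafai" -> "achafai"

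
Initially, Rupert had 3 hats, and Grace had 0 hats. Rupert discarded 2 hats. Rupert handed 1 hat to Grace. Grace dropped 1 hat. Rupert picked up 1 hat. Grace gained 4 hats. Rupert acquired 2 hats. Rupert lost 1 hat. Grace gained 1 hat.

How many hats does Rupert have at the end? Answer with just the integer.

Answer: 2

Derivation:
Tracking counts step by step:
Start: Rupert=3, Grace=0
Event 1 (Rupert -2): Rupert: 3 -> 1. State: Rupert=1, Grace=0
Event 2 (Rupert -> Grace, 1): Rupert: 1 -> 0, Grace: 0 -> 1. State: Rupert=0, Grace=1
Event 3 (Grace -1): Grace: 1 -> 0. State: Rupert=0, Grace=0
Event 4 (Rupert +1): Rupert: 0 -> 1. State: Rupert=1, Grace=0
Event 5 (Grace +4): Grace: 0 -> 4. State: Rupert=1, Grace=4
Event 6 (Rupert +2): Rupert: 1 -> 3. State: Rupert=3, Grace=4
Event 7 (Rupert -1): Rupert: 3 -> 2. State: Rupert=2, Grace=4
Event 8 (Grace +1): Grace: 4 -> 5. State: Rupert=2, Grace=5

Rupert's final count: 2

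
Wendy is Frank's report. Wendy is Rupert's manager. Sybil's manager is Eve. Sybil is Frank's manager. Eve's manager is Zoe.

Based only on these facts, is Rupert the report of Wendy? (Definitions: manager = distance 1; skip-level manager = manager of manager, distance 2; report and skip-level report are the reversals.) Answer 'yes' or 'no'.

Reconstructing the manager chain from the given facts:
  Zoe -> Eve -> Sybil -> Frank -> Wendy -> Rupert
(each arrow means 'manager of the next')
Positions in the chain (0 = top):
  position of Zoe: 0
  position of Eve: 1
  position of Sybil: 2
  position of Frank: 3
  position of Wendy: 4
  position of Rupert: 5

Rupert is at position 5, Wendy is at position 4; signed distance (j - i) = -1.
'report' requires j - i = -1. Actual distance is -1, so the relation HOLDS.

Answer: yes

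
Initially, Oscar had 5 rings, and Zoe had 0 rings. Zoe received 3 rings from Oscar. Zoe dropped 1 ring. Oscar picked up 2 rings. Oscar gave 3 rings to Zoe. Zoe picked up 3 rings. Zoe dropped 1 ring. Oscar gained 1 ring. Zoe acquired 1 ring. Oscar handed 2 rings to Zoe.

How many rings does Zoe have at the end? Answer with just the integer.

Tracking counts step by step:
Start: Oscar=5, Zoe=0
Event 1 (Oscar -> Zoe, 3): Oscar: 5 -> 2, Zoe: 0 -> 3. State: Oscar=2, Zoe=3
Event 2 (Zoe -1): Zoe: 3 -> 2. State: Oscar=2, Zoe=2
Event 3 (Oscar +2): Oscar: 2 -> 4. State: Oscar=4, Zoe=2
Event 4 (Oscar -> Zoe, 3): Oscar: 4 -> 1, Zoe: 2 -> 5. State: Oscar=1, Zoe=5
Event 5 (Zoe +3): Zoe: 5 -> 8. State: Oscar=1, Zoe=8
Event 6 (Zoe -1): Zoe: 8 -> 7. State: Oscar=1, Zoe=7
Event 7 (Oscar +1): Oscar: 1 -> 2. State: Oscar=2, Zoe=7
Event 8 (Zoe +1): Zoe: 7 -> 8. State: Oscar=2, Zoe=8
Event 9 (Oscar -> Zoe, 2): Oscar: 2 -> 0, Zoe: 8 -> 10. State: Oscar=0, Zoe=10

Zoe's final count: 10

Answer: 10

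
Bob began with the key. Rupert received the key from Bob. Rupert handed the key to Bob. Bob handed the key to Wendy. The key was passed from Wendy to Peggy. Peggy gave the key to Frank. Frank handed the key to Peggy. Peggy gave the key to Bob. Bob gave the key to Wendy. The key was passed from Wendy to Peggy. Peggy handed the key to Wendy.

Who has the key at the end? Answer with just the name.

Answer: Wendy

Derivation:
Tracking the key through each event:
Start: Bob has the key.
After event 1: Rupert has the key.
After event 2: Bob has the key.
After event 3: Wendy has the key.
After event 4: Peggy has the key.
After event 5: Frank has the key.
After event 6: Peggy has the key.
After event 7: Bob has the key.
After event 8: Wendy has the key.
After event 9: Peggy has the key.
After event 10: Wendy has the key.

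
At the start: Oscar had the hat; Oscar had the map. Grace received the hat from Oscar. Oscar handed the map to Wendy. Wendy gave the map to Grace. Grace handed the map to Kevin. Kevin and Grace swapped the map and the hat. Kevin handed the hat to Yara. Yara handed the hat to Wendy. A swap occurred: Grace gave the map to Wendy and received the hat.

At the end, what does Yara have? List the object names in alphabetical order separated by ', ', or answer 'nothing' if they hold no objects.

Tracking all object holders:
Start: hat:Oscar, map:Oscar
Event 1 (give hat: Oscar -> Grace). State: hat:Grace, map:Oscar
Event 2 (give map: Oscar -> Wendy). State: hat:Grace, map:Wendy
Event 3 (give map: Wendy -> Grace). State: hat:Grace, map:Grace
Event 4 (give map: Grace -> Kevin). State: hat:Grace, map:Kevin
Event 5 (swap map<->hat: now map:Grace, hat:Kevin). State: hat:Kevin, map:Grace
Event 6 (give hat: Kevin -> Yara). State: hat:Yara, map:Grace
Event 7 (give hat: Yara -> Wendy). State: hat:Wendy, map:Grace
Event 8 (swap map<->hat: now map:Wendy, hat:Grace). State: hat:Grace, map:Wendy

Final state: hat:Grace, map:Wendy
Yara holds: (nothing).

Answer: nothing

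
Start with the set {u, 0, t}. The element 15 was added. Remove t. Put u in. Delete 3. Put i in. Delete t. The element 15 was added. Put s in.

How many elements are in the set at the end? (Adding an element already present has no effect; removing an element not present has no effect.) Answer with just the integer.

Answer: 5

Derivation:
Tracking the set through each operation:
Start: {0, t, u}
Event 1 (add 15): added. Set: {0, 15, t, u}
Event 2 (remove t): removed. Set: {0, 15, u}
Event 3 (add u): already present, no change. Set: {0, 15, u}
Event 4 (remove 3): not present, no change. Set: {0, 15, u}
Event 5 (add i): added. Set: {0, 15, i, u}
Event 6 (remove t): not present, no change. Set: {0, 15, i, u}
Event 7 (add 15): already present, no change. Set: {0, 15, i, u}
Event 8 (add s): added. Set: {0, 15, i, s, u}

Final set: {0, 15, i, s, u} (size 5)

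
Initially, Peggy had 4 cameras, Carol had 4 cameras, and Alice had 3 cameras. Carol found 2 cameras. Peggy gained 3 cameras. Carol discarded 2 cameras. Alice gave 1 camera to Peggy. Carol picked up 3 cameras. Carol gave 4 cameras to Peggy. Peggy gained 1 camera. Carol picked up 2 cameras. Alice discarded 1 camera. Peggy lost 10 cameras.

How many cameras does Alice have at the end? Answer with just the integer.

Tracking counts step by step:
Start: Peggy=4, Carol=4, Alice=3
Event 1 (Carol +2): Carol: 4 -> 6. State: Peggy=4, Carol=6, Alice=3
Event 2 (Peggy +3): Peggy: 4 -> 7. State: Peggy=7, Carol=6, Alice=3
Event 3 (Carol -2): Carol: 6 -> 4. State: Peggy=7, Carol=4, Alice=3
Event 4 (Alice -> Peggy, 1): Alice: 3 -> 2, Peggy: 7 -> 8. State: Peggy=8, Carol=4, Alice=2
Event 5 (Carol +3): Carol: 4 -> 7. State: Peggy=8, Carol=7, Alice=2
Event 6 (Carol -> Peggy, 4): Carol: 7 -> 3, Peggy: 8 -> 12. State: Peggy=12, Carol=3, Alice=2
Event 7 (Peggy +1): Peggy: 12 -> 13. State: Peggy=13, Carol=3, Alice=2
Event 8 (Carol +2): Carol: 3 -> 5. State: Peggy=13, Carol=5, Alice=2
Event 9 (Alice -1): Alice: 2 -> 1. State: Peggy=13, Carol=5, Alice=1
Event 10 (Peggy -10): Peggy: 13 -> 3. State: Peggy=3, Carol=5, Alice=1

Alice's final count: 1

Answer: 1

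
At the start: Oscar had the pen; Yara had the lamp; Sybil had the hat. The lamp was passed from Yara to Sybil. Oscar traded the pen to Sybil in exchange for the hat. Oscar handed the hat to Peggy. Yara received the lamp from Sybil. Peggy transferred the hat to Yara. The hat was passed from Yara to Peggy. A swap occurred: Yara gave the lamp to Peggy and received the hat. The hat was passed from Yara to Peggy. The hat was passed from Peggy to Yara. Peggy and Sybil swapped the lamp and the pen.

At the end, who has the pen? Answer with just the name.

Tracking all object holders:
Start: pen:Oscar, lamp:Yara, hat:Sybil
Event 1 (give lamp: Yara -> Sybil). State: pen:Oscar, lamp:Sybil, hat:Sybil
Event 2 (swap pen<->hat: now pen:Sybil, hat:Oscar). State: pen:Sybil, lamp:Sybil, hat:Oscar
Event 3 (give hat: Oscar -> Peggy). State: pen:Sybil, lamp:Sybil, hat:Peggy
Event 4 (give lamp: Sybil -> Yara). State: pen:Sybil, lamp:Yara, hat:Peggy
Event 5 (give hat: Peggy -> Yara). State: pen:Sybil, lamp:Yara, hat:Yara
Event 6 (give hat: Yara -> Peggy). State: pen:Sybil, lamp:Yara, hat:Peggy
Event 7 (swap lamp<->hat: now lamp:Peggy, hat:Yara). State: pen:Sybil, lamp:Peggy, hat:Yara
Event 8 (give hat: Yara -> Peggy). State: pen:Sybil, lamp:Peggy, hat:Peggy
Event 9 (give hat: Peggy -> Yara). State: pen:Sybil, lamp:Peggy, hat:Yara
Event 10 (swap lamp<->pen: now lamp:Sybil, pen:Peggy). State: pen:Peggy, lamp:Sybil, hat:Yara

Final state: pen:Peggy, lamp:Sybil, hat:Yara
The pen is held by Peggy.

Answer: Peggy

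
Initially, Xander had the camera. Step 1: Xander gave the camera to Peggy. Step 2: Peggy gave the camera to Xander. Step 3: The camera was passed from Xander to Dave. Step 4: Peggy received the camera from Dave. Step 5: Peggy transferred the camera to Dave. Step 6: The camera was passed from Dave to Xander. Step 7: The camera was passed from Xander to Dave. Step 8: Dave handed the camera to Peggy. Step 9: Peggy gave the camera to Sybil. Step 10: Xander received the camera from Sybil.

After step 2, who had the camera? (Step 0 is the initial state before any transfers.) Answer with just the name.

Answer: Xander

Derivation:
Tracking the camera holder through step 2:
After step 0 (start): Xander
After step 1: Peggy
After step 2: Xander

At step 2, the holder is Xander.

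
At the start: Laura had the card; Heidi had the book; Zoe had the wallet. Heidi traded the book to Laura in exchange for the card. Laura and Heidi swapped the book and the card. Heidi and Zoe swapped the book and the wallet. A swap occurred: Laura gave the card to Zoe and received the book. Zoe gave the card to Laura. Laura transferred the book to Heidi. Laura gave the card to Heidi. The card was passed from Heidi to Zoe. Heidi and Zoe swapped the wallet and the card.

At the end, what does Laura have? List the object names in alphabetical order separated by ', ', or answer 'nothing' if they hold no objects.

Answer: nothing

Derivation:
Tracking all object holders:
Start: card:Laura, book:Heidi, wallet:Zoe
Event 1 (swap book<->card: now book:Laura, card:Heidi). State: card:Heidi, book:Laura, wallet:Zoe
Event 2 (swap book<->card: now book:Heidi, card:Laura). State: card:Laura, book:Heidi, wallet:Zoe
Event 3 (swap book<->wallet: now book:Zoe, wallet:Heidi). State: card:Laura, book:Zoe, wallet:Heidi
Event 4 (swap card<->book: now card:Zoe, book:Laura). State: card:Zoe, book:Laura, wallet:Heidi
Event 5 (give card: Zoe -> Laura). State: card:Laura, book:Laura, wallet:Heidi
Event 6 (give book: Laura -> Heidi). State: card:Laura, book:Heidi, wallet:Heidi
Event 7 (give card: Laura -> Heidi). State: card:Heidi, book:Heidi, wallet:Heidi
Event 8 (give card: Heidi -> Zoe). State: card:Zoe, book:Heidi, wallet:Heidi
Event 9 (swap wallet<->card: now wallet:Zoe, card:Heidi). State: card:Heidi, book:Heidi, wallet:Zoe

Final state: card:Heidi, book:Heidi, wallet:Zoe
Laura holds: (nothing).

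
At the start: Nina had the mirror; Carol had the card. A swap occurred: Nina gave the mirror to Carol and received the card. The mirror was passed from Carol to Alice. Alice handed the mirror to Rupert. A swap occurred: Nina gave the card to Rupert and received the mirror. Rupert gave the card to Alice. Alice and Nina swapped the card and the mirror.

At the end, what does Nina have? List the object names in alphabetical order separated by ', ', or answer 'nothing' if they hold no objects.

Answer: card

Derivation:
Tracking all object holders:
Start: mirror:Nina, card:Carol
Event 1 (swap mirror<->card: now mirror:Carol, card:Nina). State: mirror:Carol, card:Nina
Event 2 (give mirror: Carol -> Alice). State: mirror:Alice, card:Nina
Event 3 (give mirror: Alice -> Rupert). State: mirror:Rupert, card:Nina
Event 4 (swap card<->mirror: now card:Rupert, mirror:Nina). State: mirror:Nina, card:Rupert
Event 5 (give card: Rupert -> Alice). State: mirror:Nina, card:Alice
Event 6 (swap card<->mirror: now card:Nina, mirror:Alice). State: mirror:Alice, card:Nina

Final state: mirror:Alice, card:Nina
Nina holds: card.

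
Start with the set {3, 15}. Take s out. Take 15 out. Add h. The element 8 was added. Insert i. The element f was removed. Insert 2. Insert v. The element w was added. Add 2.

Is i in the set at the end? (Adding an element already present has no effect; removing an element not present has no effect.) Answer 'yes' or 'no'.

Answer: yes

Derivation:
Tracking the set through each operation:
Start: {15, 3}
Event 1 (remove s): not present, no change. Set: {15, 3}
Event 2 (remove 15): removed. Set: {3}
Event 3 (add h): added. Set: {3, h}
Event 4 (add 8): added. Set: {3, 8, h}
Event 5 (add i): added. Set: {3, 8, h, i}
Event 6 (remove f): not present, no change. Set: {3, 8, h, i}
Event 7 (add 2): added. Set: {2, 3, 8, h, i}
Event 8 (add v): added. Set: {2, 3, 8, h, i, v}
Event 9 (add w): added. Set: {2, 3, 8, h, i, v, w}
Event 10 (add 2): already present, no change. Set: {2, 3, 8, h, i, v, w}

Final set: {2, 3, 8, h, i, v, w} (size 7)
i is in the final set.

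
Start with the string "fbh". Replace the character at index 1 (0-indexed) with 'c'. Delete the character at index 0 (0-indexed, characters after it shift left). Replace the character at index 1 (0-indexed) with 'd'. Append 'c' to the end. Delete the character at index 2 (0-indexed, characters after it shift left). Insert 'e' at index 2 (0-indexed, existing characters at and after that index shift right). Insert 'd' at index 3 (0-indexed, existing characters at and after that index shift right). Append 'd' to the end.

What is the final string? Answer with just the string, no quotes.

Answer: cdedd

Derivation:
Applying each edit step by step:
Start: "fbh"
Op 1 (replace idx 1: 'b' -> 'c'): "fbh" -> "fch"
Op 2 (delete idx 0 = 'f'): "fch" -> "ch"
Op 3 (replace idx 1: 'h' -> 'd'): "ch" -> "cd"
Op 4 (append 'c'): "cd" -> "cdc"
Op 5 (delete idx 2 = 'c'): "cdc" -> "cd"
Op 6 (insert 'e' at idx 2): "cd" -> "cde"
Op 7 (insert 'd' at idx 3): "cde" -> "cded"
Op 8 (append 'd'): "cded" -> "cdedd"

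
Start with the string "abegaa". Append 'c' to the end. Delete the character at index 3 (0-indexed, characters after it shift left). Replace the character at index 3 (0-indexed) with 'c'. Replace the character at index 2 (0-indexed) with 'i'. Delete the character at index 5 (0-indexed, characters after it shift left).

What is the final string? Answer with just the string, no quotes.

Applying each edit step by step:
Start: "abegaa"
Op 1 (append 'c'): "abegaa" -> "abegaac"
Op 2 (delete idx 3 = 'g'): "abegaac" -> "abeaac"
Op 3 (replace idx 3: 'a' -> 'c'): "abeaac" -> "abecac"
Op 4 (replace idx 2: 'e' -> 'i'): "abecac" -> "abicac"
Op 5 (delete idx 5 = 'c'): "abicac" -> "abica"

Answer: abica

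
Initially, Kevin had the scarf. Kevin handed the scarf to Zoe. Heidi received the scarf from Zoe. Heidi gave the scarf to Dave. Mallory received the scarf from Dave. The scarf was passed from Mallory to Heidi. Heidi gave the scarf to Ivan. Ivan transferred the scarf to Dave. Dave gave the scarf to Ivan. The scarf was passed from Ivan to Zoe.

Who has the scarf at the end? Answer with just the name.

Answer: Zoe

Derivation:
Tracking the scarf through each event:
Start: Kevin has the scarf.
After event 1: Zoe has the scarf.
After event 2: Heidi has the scarf.
After event 3: Dave has the scarf.
After event 4: Mallory has the scarf.
After event 5: Heidi has the scarf.
After event 6: Ivan has the scarf.
After event 7: Dave has the scarf.
After event 8: Ivan has the scarf.
After event 9: Zoe has the scarf.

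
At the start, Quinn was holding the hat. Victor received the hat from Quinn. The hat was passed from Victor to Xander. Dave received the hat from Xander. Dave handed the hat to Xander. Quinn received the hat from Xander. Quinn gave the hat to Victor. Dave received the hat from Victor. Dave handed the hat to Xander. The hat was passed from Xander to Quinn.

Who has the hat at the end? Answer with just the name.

Answer: Quinn

Derivation:
Tracking the hat through each event:
Start: Quinn has the hat.
After event 1: Victor has the hat.
After event 2: Xander has the hat.
After event 3: Dave has the hat.
After event 4: Xander has the hat.
After event 5: Quinn has the hat.
After event 6: Victor has the hat.
After event 7: Dave has the hat.
After event 8: Xander has the hat.
After event 9: Quinn has the hat.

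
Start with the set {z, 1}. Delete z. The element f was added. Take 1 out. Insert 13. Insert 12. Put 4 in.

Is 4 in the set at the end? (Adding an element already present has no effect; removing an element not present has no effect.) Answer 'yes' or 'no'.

Tracking the set through each operation:
Start: {1, z}
Event 1 (remove z): removed. Set: {1}
Event 2 (add f): added. Set: {1, f}
Event 3 (remove 1): removed. Set: {f}
Event 4 (add 13): added. Set: {13, f}
Event 5 (add 12): added. Set: {12, 13, f}
Event 6 (add 4): added. Set: {12, 13, 4, f}

Final set: {12, 13, 4, f} (size 4)
4 is in the final set.

Answer: yes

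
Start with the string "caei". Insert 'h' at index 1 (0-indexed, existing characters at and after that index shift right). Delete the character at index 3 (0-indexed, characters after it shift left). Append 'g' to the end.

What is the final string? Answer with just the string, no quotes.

Answer: chaig

Derivation:
Applying each edit step by step:
Start: "caei"
Op 1 (insert 'h' at idx 1): "caei" -> "chaei"
Op 2 (delete idx 3 = 'e'): "chaei" -> "chai"
Op 3 (append 'g'): "chai" -> "chaig"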